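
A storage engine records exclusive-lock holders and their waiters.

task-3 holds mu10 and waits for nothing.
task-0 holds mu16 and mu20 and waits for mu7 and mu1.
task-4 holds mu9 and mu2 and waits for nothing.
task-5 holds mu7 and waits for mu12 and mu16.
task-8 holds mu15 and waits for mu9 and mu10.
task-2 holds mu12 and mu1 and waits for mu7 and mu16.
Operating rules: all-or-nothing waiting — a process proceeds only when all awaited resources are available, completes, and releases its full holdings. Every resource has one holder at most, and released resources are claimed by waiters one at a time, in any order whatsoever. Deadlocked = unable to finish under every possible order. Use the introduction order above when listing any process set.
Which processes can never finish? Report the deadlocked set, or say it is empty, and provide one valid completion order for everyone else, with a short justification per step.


Deadlocked: task-0, task-5 and task-2.
Key observation: the cycle task-0 -> task-5 -> task-0 can never break — each member waits on the next; task-2 is caught in further circular waits.
One completion order for the rest: task-3, task-4, task-8.
Verifying each step:
  task-3: no waits; runs immediately, freeing mu10
  task-4: no waits; runs immediately, freeing mu9 and mu2
  task-8 waits on mu9 and mu10 — all released -> runs and releases mu15


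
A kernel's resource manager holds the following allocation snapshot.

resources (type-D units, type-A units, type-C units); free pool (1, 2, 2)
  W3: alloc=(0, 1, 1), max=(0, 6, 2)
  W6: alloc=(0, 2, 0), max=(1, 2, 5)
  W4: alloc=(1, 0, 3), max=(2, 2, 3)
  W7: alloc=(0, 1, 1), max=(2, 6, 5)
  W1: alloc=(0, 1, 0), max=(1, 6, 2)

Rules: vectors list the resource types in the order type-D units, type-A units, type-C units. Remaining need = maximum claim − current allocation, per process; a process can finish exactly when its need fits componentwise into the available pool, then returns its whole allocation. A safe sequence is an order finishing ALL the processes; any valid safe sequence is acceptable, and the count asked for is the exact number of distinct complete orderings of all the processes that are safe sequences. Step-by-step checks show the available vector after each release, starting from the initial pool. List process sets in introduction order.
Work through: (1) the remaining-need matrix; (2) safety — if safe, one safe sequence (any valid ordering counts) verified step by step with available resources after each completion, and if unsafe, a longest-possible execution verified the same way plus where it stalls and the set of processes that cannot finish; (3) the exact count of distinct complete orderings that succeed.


(1) Outstanding need per process (order type-D units, type-A units, type-C units):
  W3: (0, 5, 1)
  W6: (1, 0, 5)
  W4: (1, 2, 0)
  W7: (2, 5, 4)
  W1: (1, 5, 2)
(2) UNSAFE — no complete ordering exists.
Key observation: W4, W6 can finish, but then (2, 4, 5) is all there is, and the blocked group's type-A units demands exceed it.
Going as far as possible: W4, W6; after that, nothing fits. Verifying each step:
  pool = (1, 2, 2)
  run W4 (needs (1, 2, 0), free (1, 2, 2)); after release of (1, 0, 3) the pool is (2, 2, 5)
  run W6 (needs (1, 0, 5), free (2, 2, 5)); after release of (0, 2, 0) the pool is (2, 4, 5)
  W3 still needs (0, 5, 1) but only (2, 4, 5) is free — short on type-A units
  W7 still needs (2, 5, 4) but only (2, 4, 5) is free — short on type-A units
  W1 still needs (1, 5, 2) but only (2, 4, 5) is free — short on type-A units
Processes that can never finish: W3, W7 and W1.
(3) Exactly 0 of the possible complete orderings are safe sequences.


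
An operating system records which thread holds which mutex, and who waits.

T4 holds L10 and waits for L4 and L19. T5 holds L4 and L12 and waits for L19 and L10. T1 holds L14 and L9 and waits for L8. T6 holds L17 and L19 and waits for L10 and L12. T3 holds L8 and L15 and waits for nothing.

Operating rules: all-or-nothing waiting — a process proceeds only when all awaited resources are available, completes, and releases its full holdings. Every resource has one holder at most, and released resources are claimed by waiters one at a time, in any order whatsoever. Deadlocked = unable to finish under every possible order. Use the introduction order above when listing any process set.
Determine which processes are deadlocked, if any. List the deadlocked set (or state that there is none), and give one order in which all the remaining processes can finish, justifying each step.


Deadlocked set: T4, T5 and T6.
Key observation: T4 -> T5 -> T4 is a circular wait — nothing in it can go first; T6 is caught in further circular waits.
The rest can finish in the order T3, T1.
Step-by-step check:
  T3: no waits; runs immediately, freeing L8 and L15
  run T1 (all its waits — L8 — are resolved); releases L14 and L9


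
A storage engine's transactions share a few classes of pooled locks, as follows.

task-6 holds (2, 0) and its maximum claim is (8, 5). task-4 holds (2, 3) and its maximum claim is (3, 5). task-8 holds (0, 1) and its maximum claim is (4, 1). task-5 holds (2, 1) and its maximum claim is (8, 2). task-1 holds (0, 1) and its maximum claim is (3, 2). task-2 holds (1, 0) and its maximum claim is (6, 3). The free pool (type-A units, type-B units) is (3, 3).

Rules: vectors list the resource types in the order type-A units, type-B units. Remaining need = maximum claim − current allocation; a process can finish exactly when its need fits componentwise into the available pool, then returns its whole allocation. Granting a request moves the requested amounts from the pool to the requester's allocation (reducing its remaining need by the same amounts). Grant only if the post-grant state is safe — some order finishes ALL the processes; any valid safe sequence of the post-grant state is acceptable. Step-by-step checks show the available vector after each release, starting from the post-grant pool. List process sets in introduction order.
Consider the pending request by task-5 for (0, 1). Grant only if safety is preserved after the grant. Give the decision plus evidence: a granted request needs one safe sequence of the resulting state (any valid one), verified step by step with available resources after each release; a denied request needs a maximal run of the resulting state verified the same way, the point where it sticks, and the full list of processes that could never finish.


GRANT: granting preserves safety; a valid post-grant sequence is task-1, task-4, task-2, task-5, task-6, task-8.
Key observation: (3, 2) free after granting still covers task-1 first, and each release covers the next.
Check on the post-grant state, step by step:
  pool = (3, 2)
  run task-1 (needs (3, 1), free (3, 2)); after release of (0, 1) the pool is (3, 3)
  run task-4 (needs (1, 2), free (3, 3)); after release of (2, 3) the pool is (5, 6)
  run task-2 (needs (5, 3), free (5, 6)); after release of (1, 0) the pool is (6, 6)
  run task-5 (needs (6, 0), free (6, 6)); after release of (2, 2) the pool is (8, 8)
  run task-6 (needs (6, 5), free (8, 8)); after release of (2, 0) the pool is (10, 8)
  run task-8 (needs (4, 0), free (10, 8)); after release of (0, 1) the pool is (10, 9)


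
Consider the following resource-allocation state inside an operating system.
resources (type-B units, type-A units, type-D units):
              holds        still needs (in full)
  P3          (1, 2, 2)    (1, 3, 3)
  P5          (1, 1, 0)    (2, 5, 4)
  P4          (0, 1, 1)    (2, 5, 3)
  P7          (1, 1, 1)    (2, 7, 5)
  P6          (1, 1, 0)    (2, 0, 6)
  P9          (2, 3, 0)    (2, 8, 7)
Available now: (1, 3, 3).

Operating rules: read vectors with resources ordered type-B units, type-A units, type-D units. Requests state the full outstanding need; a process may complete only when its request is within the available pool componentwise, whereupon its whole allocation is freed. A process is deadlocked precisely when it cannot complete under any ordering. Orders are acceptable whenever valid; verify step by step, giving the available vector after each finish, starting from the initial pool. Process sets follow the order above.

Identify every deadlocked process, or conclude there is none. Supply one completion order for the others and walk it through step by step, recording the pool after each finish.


Nothing here is deadlocked.
Key observation: there is always a runnable process — P3 first — so the state unwinds completely.
A valid finishing order for the others: P3, P5, P4, P7, P6, P9. Verifying each step:
  pool = (1, 3, 3)
  P3 needs (1, 3, 3) <= (1, 3, 3) -> finishes; pool += (1, 2, 2) = (2, 5, 5)
  P5 needs (2, 5, 4) <= (2, 5, 5) -> finishes; pool += (1, 1, 0) = (3, 6, 5)
  P4 needs (2, 5, 3) <= (3, 6, 5) -> finishes; pool += (0, 1, 1) = (3, 7, 6)
  P7 needs (2, 7, 5) <= (3, 7, 6) -> finishes; pool += (1, 1, 1) = (4, 8, 7)
  P6 needs (2, 0, 6) <= (4, 8, 7) -> finishes; pool += (1, 1, 0) = (5, 9, 7)
  P9 needs (2, 8, 7) <= (5, 9, 7) -> finishes; pool += (2, 3, 0) = (7, 12, 7)


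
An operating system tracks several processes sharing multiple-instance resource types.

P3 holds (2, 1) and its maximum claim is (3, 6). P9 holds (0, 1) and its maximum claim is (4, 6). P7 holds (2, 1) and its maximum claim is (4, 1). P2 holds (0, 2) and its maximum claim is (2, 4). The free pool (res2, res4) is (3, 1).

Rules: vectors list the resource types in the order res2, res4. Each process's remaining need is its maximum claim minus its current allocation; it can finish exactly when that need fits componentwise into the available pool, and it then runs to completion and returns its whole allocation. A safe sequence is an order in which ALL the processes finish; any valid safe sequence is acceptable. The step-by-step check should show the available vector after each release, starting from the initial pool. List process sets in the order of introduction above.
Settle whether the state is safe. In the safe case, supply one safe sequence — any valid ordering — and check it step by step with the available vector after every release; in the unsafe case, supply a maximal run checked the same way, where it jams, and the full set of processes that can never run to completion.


UNSAFE.
Key observation: P7, P2 can finish, but then (5, 4) is all there is, and the blocked group's res4 demands exceed it.
A maximal execution: P7, P2 — then nothing else fits. Check, step by step:
  pool = (3, 1)
  P7 needs (2, 0) <= (3, 1) -> finishes; pool += (2, 1) = (5, 2)
  P2 needs (2, 2) <= (5, 2) -> finishes; pool += (0, 2) = (5, 4)
  P3 still needs (1, 5) but only (5, 4) is free — short on res4
  P9 still needs (4, 5) but only (5, 4) is free — short on res4
Processes that can never finish: P3 and P9.


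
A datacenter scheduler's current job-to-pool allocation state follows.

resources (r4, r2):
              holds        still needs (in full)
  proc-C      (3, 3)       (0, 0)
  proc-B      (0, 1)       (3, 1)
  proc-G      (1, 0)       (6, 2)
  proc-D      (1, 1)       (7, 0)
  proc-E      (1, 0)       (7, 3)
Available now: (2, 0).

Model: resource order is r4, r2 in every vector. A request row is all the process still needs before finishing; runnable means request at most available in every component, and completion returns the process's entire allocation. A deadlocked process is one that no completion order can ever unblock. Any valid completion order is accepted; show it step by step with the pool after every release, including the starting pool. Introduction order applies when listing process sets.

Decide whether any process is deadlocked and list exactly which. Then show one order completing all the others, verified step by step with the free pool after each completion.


Deadlocked set: proc-G, proc-D and proc-E.
Key observation: proc-C, proc-B can finish, but then (5, 4) is all there is, and the blocked group's r4 demands exceed it.
One completion order for the rest: proc-C, proc-B. Check, step by step:
  pool = (2, 0)
  run proc-C (needs (0, 0), free (2, 0)); after release of (3, 3) the pool is (5, 3)
  run proc-B (needs (3, 1), free (5, 3)); after release of (0, 1) the pool is (5, 4)
The stuck group stays short no matter what:
  proc-G still needs (6, 2) but only (5, 4) is free — short on r4
  proc-D still needs (7, 0) but only (5, 4) is free — short on r4
  proc-E still needs (7, 3) but only (5, 4) is free — short on r4


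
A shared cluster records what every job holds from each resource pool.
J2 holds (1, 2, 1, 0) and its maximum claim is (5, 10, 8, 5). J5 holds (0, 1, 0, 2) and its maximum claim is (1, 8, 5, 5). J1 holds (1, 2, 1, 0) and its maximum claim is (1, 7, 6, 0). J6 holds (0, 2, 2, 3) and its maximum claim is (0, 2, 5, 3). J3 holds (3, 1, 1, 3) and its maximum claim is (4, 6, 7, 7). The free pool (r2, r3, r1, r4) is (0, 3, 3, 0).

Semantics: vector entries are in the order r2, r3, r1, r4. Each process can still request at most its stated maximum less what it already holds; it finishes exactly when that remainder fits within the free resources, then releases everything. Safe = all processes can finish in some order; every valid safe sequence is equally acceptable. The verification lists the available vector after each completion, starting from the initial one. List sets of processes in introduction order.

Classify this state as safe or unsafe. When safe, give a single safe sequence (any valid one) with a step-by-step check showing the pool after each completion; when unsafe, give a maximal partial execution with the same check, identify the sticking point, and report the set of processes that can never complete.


The state is SAFE; one workable sequence: J6, J1, J5, J3, J2.
Key observation: J6 is the earliest step where a requested resource binds exactly: need (0, 0, 3, 0), pool (0, 3, 3, 0) at its turn.
Walking it through:
  pool = (0, 3, 3, 0)
  J6: need (0, 0, 3, 0) fits (0, 3, 3, 0); releases (0, 2, 2, 3), pool now (0, 5, 5, 3)
  J1: need (0, 5, 5, 0) fits (0, 5, 5, 3); releases (1, 2, 1, 0), pool now (1, 7, 6, 3)
  J5: need (1, 7, 5, 3) fits (1, 7, 6, 3); releases (0, 1, 0, 2), pool now (1, 8, 6, 5)
  J3: need (1, 5, 6, 4) fits (1, 8, 6, 5); releases (3, 1, 1, 3), pool now (4, 9, 7, 8)
  J2: need (4, 8, 7, 5) fits (4, 9, 7, 8); releases (1, 2, 1, 0), pool now (5, 11, 8, 8)


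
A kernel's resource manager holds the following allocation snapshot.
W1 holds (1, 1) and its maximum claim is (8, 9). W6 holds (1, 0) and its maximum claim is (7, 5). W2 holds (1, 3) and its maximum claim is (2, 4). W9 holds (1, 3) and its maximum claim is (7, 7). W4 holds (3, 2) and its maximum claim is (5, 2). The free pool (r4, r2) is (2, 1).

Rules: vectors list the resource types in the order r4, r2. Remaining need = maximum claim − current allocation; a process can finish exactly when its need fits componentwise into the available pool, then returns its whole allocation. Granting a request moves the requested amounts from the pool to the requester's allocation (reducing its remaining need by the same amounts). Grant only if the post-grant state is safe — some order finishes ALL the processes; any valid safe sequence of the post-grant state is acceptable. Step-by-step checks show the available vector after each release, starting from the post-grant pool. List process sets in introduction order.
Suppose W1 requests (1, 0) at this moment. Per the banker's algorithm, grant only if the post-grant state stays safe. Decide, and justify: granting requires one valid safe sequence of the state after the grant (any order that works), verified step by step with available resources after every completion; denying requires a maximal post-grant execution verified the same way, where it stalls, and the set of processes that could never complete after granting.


DENY: after the grant no complete ordering would exist.
Key observation: no order helps: past W2, W4, the free pool tops out at (5, 6), below what each blocked process needs in r4.
On the post-grant state, W2, W4 is a maximal run — nothing extends it. Verifying each step:
  pool = (1, 1)
  W2: need (1, 1) fits (1, 1); releases (1, 3), pool now (2, 4)
  W4: need (2, 0) fits (2, 4); releases (3, 2), pool now (5, 6)
  W1 cannot run: need (6, 8) vs free (5, 6) (insufficient r4 and r2)
  W6 cannot run: need (6, 5) vs free (5, 6) (insufficient r4)
  W9 cannot run: need (6, 4) vs free (5, 6) (insufficient r4)
Post-grant, the permanently blocked set is W1, W6 and W9.


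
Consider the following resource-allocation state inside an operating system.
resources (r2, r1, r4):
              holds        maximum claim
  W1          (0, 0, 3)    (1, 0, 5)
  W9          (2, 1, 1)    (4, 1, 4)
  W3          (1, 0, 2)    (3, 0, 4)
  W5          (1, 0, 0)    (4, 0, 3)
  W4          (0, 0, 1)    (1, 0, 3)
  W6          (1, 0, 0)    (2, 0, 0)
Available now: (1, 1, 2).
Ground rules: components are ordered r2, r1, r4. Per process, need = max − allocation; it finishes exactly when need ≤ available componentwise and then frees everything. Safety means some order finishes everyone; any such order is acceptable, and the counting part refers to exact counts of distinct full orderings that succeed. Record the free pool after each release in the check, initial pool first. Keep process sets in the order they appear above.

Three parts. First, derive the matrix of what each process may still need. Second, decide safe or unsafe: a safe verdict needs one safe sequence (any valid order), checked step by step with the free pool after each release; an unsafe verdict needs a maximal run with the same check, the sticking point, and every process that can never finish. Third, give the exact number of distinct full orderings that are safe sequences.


(1) Outstanding need per process (order r2, r1, r4):
  W1: (1, 0, 2)
  W9: (2, 0, 3)
  W3: (2, 0, 2)
  W5: (3, 0, 3)
  W4: (1, 0, 2)
  W6: (1, 0, 0)
(2) SAFE — a valid safe sequence is W6, W1, W3, W4, W9, W5.
Key observation: at W6 the run first touches a limit — (1, 0, 0) against (1, 1, 2), exact on a resource it actually requests.
Verifying each step:
  pool = (1, 1, 2)
  W6: need (1, 0, 0) fits (1, 1, 2); releases (1, 0, 0), pool now (2, 1, 2)
  W1: need (1, 0, 2) fits (2, 1, 2); releases (0, 0, 3), pool now (2, 1, 5)
  W3: need (2, 0, 2) fits (2, 1, 5); releases (1, 0, 2), pool now (3, 1, 7)
  W4: need (1, 0, 2) fits (3, 1, 7); releases (0, 0, 1), pool now (3, 1, 8)
  W9: need (2, 0, 3) fits (3, 1, 8); releases (2, 1, 1), pool now (5, 2, 9)
  W5: need (3, 0, 3) fits (5, 2, 9); releases (1, 0, 0), pool now (6, 2, 9)
(3) Precisely 96 of the possible complete orderings are safe sequences.


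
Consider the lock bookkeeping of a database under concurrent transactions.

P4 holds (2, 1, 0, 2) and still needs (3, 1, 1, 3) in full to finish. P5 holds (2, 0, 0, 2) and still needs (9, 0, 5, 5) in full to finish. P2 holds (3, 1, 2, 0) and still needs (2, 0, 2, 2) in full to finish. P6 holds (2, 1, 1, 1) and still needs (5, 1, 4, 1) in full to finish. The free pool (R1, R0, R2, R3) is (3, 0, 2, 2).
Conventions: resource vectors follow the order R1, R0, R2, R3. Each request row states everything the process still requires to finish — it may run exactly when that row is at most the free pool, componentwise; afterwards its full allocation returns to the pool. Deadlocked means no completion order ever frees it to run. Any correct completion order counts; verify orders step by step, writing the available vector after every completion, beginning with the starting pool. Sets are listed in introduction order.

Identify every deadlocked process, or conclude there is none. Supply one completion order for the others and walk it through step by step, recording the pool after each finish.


The deadlocked set is empty.
Key observation: P2 can run right away; the returned allocation unlocks the remaining processes in turn.
A valid finishing order for the others: P2, P6, P4, P5. Check, step by step:
  pool = (3, 0, 2, 2)
  run P2 (needs (2, 0, 2, 2), free (3, 0, 2, 2)); after release of (3, 1, 2, 0) the pool is (6, 1, 4, 2)
  run P6 (needs (5, 1, 4, 1), free (6, 1, 4, 2)); after release of (2, 1, 1, 1) the pool is (8, 2, 5, 3)
  run P4 (needs (3, 1, 1, 3), free (8, 2, 5, 3)); after release of (2, 1, 0, 2) the pool is (10, 3, 5, 5)
  run P5 (needs (9, 0, 5, 5), free (10, 3, 5, 5)); after release of (2, 0, 0, 2) the pool is (12, 3, 5, 7)


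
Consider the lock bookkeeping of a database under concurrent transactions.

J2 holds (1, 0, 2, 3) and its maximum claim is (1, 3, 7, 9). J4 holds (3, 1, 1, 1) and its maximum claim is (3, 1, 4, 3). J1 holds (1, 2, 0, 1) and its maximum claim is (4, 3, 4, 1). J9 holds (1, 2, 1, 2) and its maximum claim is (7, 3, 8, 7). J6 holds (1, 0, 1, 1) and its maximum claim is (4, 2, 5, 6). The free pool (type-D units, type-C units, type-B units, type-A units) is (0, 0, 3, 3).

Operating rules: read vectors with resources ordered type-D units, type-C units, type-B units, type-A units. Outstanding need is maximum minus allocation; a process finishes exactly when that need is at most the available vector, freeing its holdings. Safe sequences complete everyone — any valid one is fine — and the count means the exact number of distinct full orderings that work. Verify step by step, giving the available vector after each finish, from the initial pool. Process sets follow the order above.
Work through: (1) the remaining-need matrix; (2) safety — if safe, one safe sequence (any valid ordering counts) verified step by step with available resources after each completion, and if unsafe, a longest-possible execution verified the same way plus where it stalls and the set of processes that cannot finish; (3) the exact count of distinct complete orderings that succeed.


(1) Need matrix, components ordered type-D units, type-C units, type-B units, type-A units:
  J2: (0, 3, 5, 6)
  J4: (0, 0, 3, 2)
  J1: (3, 1, 4, 0)
  J9: (6, 1, 7, 5)
  J6: (3, 2, 4, 5)
(2) SAFE — a valid safe sequence is J4, J1, J6, J2, J9.
Key observation: J4 is the earliest step where a requested resource binds exactly: need (0, 0, 3, 2), pool (0, 0, 3, 3) at its turn.
Check, step by step:
  pool = (0, 0, 3, 3)
  J4 needs (0, 0, 3, 2) <= (0, 0, 3, 3) -> finishes; pool += (3, 1, 1, 1) = (3, 1, 4, 4)
  J1 needs (3, 1, 4, 0) <= (3, 1, 4, 4) -> finishes; pool += (1, 2, 0, 1) = (4, 3, 4, 5)
  J6 needs (3, 2, 4, 5) <= (4, 3, 4, 5) -> finishes; pool += (1, 0, 1, 1) = (5, 3, 5, 6)
  J2 needs (0, 3, 5, 6) <= (5, 3, 5, 6) -> finishes; pool += (1, 0, 2, 3) = (6, 3, 7, 9)
  J9 needs (6, 1, 7, 5) <= (6, 3, 7, 9) -> finishes; pool += (1, 2, 1, 2) = (7, 5, 8, 11)
(3) The exact count: 1 of the possible complete orderings is a safe sequence.


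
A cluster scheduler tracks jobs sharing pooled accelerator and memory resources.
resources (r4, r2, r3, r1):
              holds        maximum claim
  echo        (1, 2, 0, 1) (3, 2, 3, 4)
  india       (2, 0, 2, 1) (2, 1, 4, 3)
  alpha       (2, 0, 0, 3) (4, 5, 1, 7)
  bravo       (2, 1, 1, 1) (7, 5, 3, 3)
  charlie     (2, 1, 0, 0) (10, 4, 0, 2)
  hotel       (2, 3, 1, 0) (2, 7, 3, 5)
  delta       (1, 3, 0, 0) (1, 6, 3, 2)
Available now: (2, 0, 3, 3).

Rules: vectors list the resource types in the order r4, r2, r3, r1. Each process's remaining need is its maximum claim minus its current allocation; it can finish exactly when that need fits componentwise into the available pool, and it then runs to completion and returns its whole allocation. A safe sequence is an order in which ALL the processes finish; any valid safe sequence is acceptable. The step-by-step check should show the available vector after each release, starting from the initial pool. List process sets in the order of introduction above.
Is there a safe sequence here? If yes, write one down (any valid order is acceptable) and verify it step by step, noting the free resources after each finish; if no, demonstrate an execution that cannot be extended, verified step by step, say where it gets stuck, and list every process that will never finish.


UNSAFE.
Key observation: even finishing echo, india leaves just (5, 2, 5, 5) free — too little r2 for any of the remaining processes.
A maximal execution: echo, india — then nothing else fits. Check, step by step:
  pool = (2, 0, 3, 3)
  run echo (needs (2, 0, 3, 3), free (2, 0, 3, 3)); after release of (1, 2, 0, 1) the pool is (3, 2, 3, 4)
  run india (needs (0, 1, 2, 2), free (3, 2, 3, 4)); after release of (2, 0, 2, 1) the pool is (5, 2, 5, 5)
  blocked: alpha wants (2, 5, 1, 4), pool (5, 2, 5, 5) — not enough r2
  blocked: bravo wants (5, 4, 2, 2), pool (5, 2, 5, 5) — not enough r2
  blocked: charlie wants (8, 3, 0, 2), pool (5, 2, 5, 5) — not enough r4 and r2
  blocked: hotel wants (0, 4, 2, 5), pool (5, 2, 5, 5) — not enough r2
  blocked: delta wants (0, 3, 3, 2), pool (5, 2, 5, 5) — not enough r2
Permanently blocked: alpha, bravo, charlie, hotel and delta.


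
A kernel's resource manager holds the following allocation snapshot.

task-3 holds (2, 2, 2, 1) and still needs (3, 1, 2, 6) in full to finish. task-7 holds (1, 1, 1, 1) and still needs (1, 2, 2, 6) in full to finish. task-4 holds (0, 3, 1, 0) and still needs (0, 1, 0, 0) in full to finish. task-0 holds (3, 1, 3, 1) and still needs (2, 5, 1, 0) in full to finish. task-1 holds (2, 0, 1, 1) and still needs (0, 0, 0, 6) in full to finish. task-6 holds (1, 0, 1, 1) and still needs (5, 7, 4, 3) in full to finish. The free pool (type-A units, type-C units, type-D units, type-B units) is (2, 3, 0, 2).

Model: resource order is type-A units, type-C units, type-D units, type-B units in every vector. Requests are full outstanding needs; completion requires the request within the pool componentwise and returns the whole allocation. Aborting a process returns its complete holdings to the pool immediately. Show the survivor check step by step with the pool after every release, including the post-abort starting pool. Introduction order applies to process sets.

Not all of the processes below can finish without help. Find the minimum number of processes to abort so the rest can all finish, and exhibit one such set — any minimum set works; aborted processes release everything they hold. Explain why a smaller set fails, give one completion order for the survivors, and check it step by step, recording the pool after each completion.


Abort task-3 and task-7.
Key observation: before aborting task-3 and task-7, task-1 was permanently blocked — no order could ever run it; afterwards it completes at step 4.
Minimality, checking each single-abort alternative: task-3 alone leaves task-7 blocked (short on type-B units); task-7 alone leaves task-3 blocked (short on type-B units); task-4 alone leaves task-3 blocked (short on type-B units); task-0 alone leaves task-3 blocked (short on type-B units); task-1 alone leaves task-3 blocked (short on type-B units); task-6 alone leaves task-3 blocked (short on type-B units).
Survivors finish in the order: task-0, task-6, task-4, task-1. Verifying each step (pool after the aborts first):
  pool = (5, 6, 3, 4)
  task-0 needs (2, 5, 1, 0) <= (5, 6, 3, 4) -> finishes; pool += (3, 1, 3, 1) = (8, 7, 6, 5)
  task-6 needs (5, 7, 4, 3) <= (8, 7, 6, 5) -> finishes; pool += (1, 0, 1, 1) = (9, 7, 7, 6)
  task-4 needs (0, 1, 0, 0) <= (9, 7, 7, 6) -> finishes; pool += (0, 3, 1, 0) = (9, 10, 8, 6)
  task-1 needs (0, 0, 0, 6) <= (9, 10, 8, 6) -> finishes; pool += (2, 0, 1, 1) = (11, 10, 9, 7)


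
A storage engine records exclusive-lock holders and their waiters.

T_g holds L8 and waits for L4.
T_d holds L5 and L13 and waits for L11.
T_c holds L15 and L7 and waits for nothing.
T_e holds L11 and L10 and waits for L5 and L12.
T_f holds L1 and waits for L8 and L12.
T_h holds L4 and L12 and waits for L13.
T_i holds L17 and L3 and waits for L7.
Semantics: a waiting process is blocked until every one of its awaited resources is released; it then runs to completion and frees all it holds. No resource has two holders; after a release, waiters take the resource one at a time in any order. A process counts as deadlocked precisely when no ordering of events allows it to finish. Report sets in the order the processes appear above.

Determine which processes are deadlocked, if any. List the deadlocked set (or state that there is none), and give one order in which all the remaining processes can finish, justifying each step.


The deadlocked set is T_g, T_d, T_e, T_f and T_h.
Key observation: nobody on the ring T_d -> T_e -> T_d can start until another member finishes, which never happens; T_h is caught in further circular waits and T_g and T_f wait into the deadlock from upstream.
The rest can finish in the order T_c, T_i.
Verifying each step:
  T_c: no waits; runs immediately, freeing L15 and L7
  T_i: everything it awaited (L7) is free; runs, freeing L17 and L3


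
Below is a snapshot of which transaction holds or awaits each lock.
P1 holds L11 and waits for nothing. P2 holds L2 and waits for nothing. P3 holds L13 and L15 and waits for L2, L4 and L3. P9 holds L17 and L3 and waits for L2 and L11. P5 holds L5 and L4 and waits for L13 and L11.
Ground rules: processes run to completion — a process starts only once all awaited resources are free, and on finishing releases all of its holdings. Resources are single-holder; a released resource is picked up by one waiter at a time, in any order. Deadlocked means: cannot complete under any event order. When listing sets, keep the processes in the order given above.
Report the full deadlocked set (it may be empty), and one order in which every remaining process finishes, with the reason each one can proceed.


Deadlocked set: P3 and P5.
Key observation: the knot is the closed ring of waits P3 -> P5 -> P3; no other process is dragged down with it.
A valid finishing order for the others: P2, P1, P9.
Walking it through:
  P2 waits on nothing -> runs at once and releases L2
  P1 waits on nothing -> runs at once and releases L11
  run P9 (all its waits — L2 and L11 — are resolved); releases L17 and L3


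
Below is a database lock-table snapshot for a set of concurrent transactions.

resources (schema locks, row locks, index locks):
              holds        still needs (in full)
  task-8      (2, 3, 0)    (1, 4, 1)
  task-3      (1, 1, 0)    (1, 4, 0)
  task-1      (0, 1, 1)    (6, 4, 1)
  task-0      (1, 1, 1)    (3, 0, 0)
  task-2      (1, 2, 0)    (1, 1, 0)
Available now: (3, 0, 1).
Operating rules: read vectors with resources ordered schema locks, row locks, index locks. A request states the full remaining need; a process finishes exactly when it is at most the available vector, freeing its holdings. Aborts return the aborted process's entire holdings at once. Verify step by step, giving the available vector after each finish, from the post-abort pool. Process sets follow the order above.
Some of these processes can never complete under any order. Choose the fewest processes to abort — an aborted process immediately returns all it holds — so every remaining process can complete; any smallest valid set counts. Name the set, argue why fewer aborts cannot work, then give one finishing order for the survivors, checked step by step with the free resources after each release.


Abort task-3.
Key observation: task-8 had no path to completion before; after the abort of task-3 ((1, 1, 0) returned), step 3 is where it fits.
No smaller set exists: with zero aborts the deadlock remains.
Survivors finish in the order: task-0, task-2, task-8, task-1. Walking it through (pool after the aborts first):
  pool = (4, 1, 1)
  run task-0 (needs (3, 0, 0), free (4, 1, 1)); after release of (1, 1, 1) the pool is (5, 2, 2)
  run task-2 (needs (1, 1, 0), free (5, 2, 2)); after release of (1, 2, 0) the pool is (6, 4, 2)
  run task-8 (needs (1, 4, 1), free (6, 4, 2)); after release of (2, 3, 0) the pool is (8, 7, 2)
  run task-1 (needs (6, 4, 1), free (8, 7, 2)); after release of (0, 1, 1) the pool is (8, 8, 3)


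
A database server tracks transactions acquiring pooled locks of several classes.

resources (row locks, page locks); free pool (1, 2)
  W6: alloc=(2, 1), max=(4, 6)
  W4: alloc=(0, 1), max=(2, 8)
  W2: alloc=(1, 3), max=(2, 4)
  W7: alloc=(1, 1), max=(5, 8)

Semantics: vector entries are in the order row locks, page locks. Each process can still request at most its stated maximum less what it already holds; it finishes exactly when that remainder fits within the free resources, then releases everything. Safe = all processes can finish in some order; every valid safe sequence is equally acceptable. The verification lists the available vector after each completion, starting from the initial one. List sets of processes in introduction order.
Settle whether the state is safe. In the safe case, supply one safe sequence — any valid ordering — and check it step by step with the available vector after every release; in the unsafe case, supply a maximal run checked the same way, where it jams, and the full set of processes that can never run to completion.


UNSAFE — no complete ordering exists.
Key observation: the wall is page locks: completing W2, W6 brings the pool only to (4, 6), and all the rest need more.
The run W2, W6 cannot be extended any further. Walking it through:
  pool = (1, 2)
  W2: need (1, 1) fits (1, 2); releases (1, 3), pool now (2, 5)
  W6: need (2, 5) fits (2, 5); releases (2, 1), pool now (4, 6)
  W4 still needs (2, 7) but only (4, 6) is free — short on page locks
  W7 still needs (4, 7) but only (4, 6) is free — short on page locks
Permanently blocked: W4 and W7.


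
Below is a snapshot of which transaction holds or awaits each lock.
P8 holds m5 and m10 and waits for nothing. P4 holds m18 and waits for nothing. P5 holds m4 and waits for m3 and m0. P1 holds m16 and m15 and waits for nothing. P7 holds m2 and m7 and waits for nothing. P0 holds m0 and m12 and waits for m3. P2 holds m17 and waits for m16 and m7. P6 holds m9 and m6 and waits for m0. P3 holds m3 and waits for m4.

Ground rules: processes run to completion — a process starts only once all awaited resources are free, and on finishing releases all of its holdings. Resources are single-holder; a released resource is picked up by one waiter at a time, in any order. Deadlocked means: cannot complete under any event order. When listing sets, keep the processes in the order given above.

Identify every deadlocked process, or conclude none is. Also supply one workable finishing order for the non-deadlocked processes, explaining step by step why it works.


Deadlocked: P5, P0, P6 and P3.
Key observation: P5 -> P0 -> P3 -> P5 is a circular wait — nothing in it can go first; P6 waits into the deadlock from upstream.
A valid finishing order for the others: P1, P4, P7, P2, P8.
Step-by-step check:
  P1 waits on nothing -> runs at once and releases m16 and m15
  P4 waits on nothing -> runs at once and releases m18
  P7 waits on nothing -> runs at once and releases m2 and m7
  P2 waits on m16 and m7 — all released -> runs and releases m17
  P8 waits on nothing -> runs at once and releases m5 and m10


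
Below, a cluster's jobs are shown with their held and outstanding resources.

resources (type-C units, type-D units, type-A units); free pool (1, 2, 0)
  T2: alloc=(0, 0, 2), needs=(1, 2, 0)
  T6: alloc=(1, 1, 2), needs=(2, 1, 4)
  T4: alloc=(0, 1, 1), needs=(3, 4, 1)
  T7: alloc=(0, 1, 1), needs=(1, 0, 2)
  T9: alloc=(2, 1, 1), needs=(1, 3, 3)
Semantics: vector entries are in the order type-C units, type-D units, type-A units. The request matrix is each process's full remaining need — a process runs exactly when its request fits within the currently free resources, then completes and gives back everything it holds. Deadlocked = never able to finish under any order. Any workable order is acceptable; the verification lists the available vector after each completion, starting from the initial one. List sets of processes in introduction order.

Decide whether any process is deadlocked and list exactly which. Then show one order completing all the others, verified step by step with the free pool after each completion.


The deadlocked set is empty.
Key observation: the pool covers T2 at once, and every later process fits after earlier releases.
A valid finishing order for the others: T2, T7, T9, T4, T6. Walking it through:
  pool = (1, 2, 0)
  run T2 (needs (1, 2, 0), free (1, 2, 0)); after release of (0, 0, 2) the pool is (1, 2, 2)
  run T7 (needs (1, 0, 2), free (1, 2, 2)); after release of (0, 1, 1) the pool is (1, 3, 3)
  run T9 (needs (1, 3, 3), free (1, 3, 3)); after release of (2, 1, 1) the pool is (3, 4, 4)
  run T4 (needs (3, 4, 1), free (3, 4, 4)); after release of (0, 1, 1) the pool is (3, 5, 5)
  run T6 (needs (2, 1, 4), free (3, 5, 5)); after release of (1, 1, 2) the pool is (4, 6, 7)


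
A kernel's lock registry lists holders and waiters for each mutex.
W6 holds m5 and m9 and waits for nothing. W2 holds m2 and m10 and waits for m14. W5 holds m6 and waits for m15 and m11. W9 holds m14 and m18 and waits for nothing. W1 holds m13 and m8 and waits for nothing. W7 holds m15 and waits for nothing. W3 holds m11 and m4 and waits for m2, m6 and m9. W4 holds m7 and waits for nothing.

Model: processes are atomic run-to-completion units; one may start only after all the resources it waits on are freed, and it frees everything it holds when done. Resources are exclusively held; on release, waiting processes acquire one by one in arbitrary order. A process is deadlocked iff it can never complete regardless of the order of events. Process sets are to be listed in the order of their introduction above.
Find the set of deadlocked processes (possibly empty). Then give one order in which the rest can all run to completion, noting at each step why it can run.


Deadlocked set: W5 and W3.
Key observation: along W5 -> W3 -> W5, each member waits on what the next one holds — a deadlock; no other process is dragged down with it.
A valid finishing order for the others: W1, W4, W6, W7, W9, W2.
Check, step by step:
  W1 waits on nothing -> runs at once and releases m13 and m8
  W4 waits on nothing -> runs at once and releases m7
  W6 waits on nothing -> runs at once and releases m5 and m9
  W7 waits on nothing -> runs at once and releases m15
  W9 waits on nothing -> runs at once and releases m14 and m18
  run W2 (all its waits — m14 — are resolved); releases m2 and m10


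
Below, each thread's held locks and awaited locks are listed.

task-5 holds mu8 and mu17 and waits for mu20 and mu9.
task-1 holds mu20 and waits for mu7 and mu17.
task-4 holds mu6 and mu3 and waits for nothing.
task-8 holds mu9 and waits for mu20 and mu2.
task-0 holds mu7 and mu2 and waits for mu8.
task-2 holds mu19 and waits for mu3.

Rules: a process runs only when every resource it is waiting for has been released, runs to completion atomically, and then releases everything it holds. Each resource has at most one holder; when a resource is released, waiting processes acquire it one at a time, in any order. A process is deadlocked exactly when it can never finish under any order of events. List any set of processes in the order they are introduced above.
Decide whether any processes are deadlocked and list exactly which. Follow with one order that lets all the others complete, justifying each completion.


Deadlocked: task-5, task-1, task-8 and task-0.
Key observation: the wait chain closes on itself along task-5 -> task-1 -> task-5; task-8 and task-0 are caught in further circular waits.
The rest can finish in the order task-4, task-2.
Walking it through:
  run task-4 (it waits on nothing); releases mu6 and mu3
  task-2 waits on mu3 — all released -> runs and releases mu19


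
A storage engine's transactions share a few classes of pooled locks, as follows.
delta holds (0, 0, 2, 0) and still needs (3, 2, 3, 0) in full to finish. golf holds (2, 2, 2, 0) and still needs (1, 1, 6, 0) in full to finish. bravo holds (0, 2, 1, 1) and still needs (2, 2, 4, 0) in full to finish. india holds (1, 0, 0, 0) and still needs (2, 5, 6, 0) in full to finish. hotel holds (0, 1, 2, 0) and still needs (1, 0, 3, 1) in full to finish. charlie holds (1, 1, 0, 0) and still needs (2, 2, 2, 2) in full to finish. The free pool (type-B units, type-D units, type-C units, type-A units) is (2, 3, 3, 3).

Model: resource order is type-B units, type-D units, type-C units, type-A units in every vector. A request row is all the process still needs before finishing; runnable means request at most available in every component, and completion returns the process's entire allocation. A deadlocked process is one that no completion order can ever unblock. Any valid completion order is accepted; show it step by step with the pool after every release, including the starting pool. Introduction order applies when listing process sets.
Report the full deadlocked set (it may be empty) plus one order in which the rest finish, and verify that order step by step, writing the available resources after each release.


The deadlocked set is empty.
Key observation: the pool covers charlie at once, and every later process fits after earlier releases.
A valid finishing order for the others: charlie, hotel, bravo, india, delta, golf. Walking it through:
  pool = (2, 3, 3, 3)
  run charlie (needs (2, 2, 2, 2), free (2, 3, 3, 3)); after release of (1, 1, 0, 0) the pool is (3, 4, 3, 3)
  run hotel (needs (1, 0, 3, 1), free (3, 4, 3, 3)); after release of (0, 1, 2, 0) the pool is (3, 5, 5, 3)
  run bravo (needs (2, 2, 4, 0), free (3, 5, 5, 3)); after release of (0, 2, 1, 1) the pool is (3, 7, 6, 4)
  run india (needs (2, 5, 6, 0), free (3, 7, 6, 4)); after release of (1, 0, 0, 0) the pool is (4, 7, 6, 4)
  run delta (needs (3, 2, 3, 0), free (4, 7, 6, 4)); after release of (0, 0, 2, 0) the pool is (4, 7, 8, 4)
  run golf (needs (1, 1, 6, 0), free (4, 7, 8, 4)); after release of (2, 2, 2, 0) the pool is (6, 9, 10, 4)
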